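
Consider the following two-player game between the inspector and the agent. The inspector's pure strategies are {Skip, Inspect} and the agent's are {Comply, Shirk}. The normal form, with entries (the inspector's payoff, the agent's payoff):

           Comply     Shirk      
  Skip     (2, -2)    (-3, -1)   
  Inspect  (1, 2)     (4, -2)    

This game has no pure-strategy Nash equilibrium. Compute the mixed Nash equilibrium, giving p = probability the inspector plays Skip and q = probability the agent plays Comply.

The inspector's mix must leave the agent indifferent between Comply and Shirk.
  the agent's payoff to Comply: p·(-2) + (1−p)·2 = -4p + 2
  the agent's payoff to Shirk: p·(-1) + (1−p)·(-2) = p - 2
  -4p + 2 = p - 2  ⇒  -5p = -4  ⇒  p = 4/5.
Set the inspector's expected payoff from Skip equal to that from Inspect:
  the inspector's expected payoff from Skip: q·2 + (1−q)·(-3) = 5q - 3
  the inspector's expected payoff from Inspect: q·1 + (1−q)·4 = -3q + 4
  5q - 3 = -3q + 4  ⇒  8q = 7  ⇒  q = 7/8.

p = 4/5, q = 7/8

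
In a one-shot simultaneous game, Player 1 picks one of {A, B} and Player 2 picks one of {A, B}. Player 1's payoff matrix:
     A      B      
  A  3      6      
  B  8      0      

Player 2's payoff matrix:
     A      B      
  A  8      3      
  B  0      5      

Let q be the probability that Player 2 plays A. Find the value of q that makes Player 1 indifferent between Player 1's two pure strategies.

Player 2's mix must leave Player 1 indifferent between A and B.
  Player 1's expected payoff from A: q·3 + (1−q)·6 = -3q + 6
  Player 1's expected payoff from B: q·8 + (1−q)·0 = 8q
  -3q + 6 = 8q  ⇒  -11q = -6  ⇒  q = 6/11.

q = 6/11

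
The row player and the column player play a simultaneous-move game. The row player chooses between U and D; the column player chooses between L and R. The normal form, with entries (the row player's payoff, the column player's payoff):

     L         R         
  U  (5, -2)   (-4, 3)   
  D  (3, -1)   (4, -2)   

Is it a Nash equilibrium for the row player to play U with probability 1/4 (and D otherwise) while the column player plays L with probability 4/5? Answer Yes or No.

No

Given the row player's mix p = 1/4, the column player's payoff from L is -5/4 but from R is -3/4. The column player strictly prefers R, so the column player would not mix.
So the proposed profile is not a Nash equilibrium.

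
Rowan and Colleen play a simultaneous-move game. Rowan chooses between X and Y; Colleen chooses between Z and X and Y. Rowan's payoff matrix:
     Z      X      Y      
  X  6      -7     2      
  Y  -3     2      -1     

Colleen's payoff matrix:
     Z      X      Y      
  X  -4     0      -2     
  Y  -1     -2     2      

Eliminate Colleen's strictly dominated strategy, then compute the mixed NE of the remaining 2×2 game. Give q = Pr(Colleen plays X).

Colleen's strategy Z is strictly dominated by Y: -2 > -4 and 2 > -1. Eliminate Z.
Colleen's mix must leave Rowan indifferent between X and Y.
  Rowan's payoff from X: q·(-7) + (1−q)·2 = -9q + 2
  Rowan's payoff from Y: q·2 + (1−q)·(-1) = 3q - 1
  -9q + 2 = 3q - 1  ⇒  -12q = -3  ⇒  q = 1/4.

q = 1/4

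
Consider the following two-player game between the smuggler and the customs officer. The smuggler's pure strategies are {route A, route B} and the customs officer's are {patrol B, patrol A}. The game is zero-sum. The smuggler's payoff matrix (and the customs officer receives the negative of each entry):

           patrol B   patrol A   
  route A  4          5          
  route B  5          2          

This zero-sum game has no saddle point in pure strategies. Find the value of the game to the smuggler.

Set the smuggler's expected payoff from route A equal to that from route B:
  the smuggler's payoff from route A: q·4 + (1−q)·5 = -q + 5
  the smuggler's payoff from route B: q·5 + (1−q)·2 = 3q + 2
  -q + 5 = 3q + 2  ⇒  -4q = -3  ⇒  q = 3/4.
The value is the smuggler's expected payoff against this mix (using route A): (3/4)·4 + (1/4)·5 = 17/4.

v = 17/4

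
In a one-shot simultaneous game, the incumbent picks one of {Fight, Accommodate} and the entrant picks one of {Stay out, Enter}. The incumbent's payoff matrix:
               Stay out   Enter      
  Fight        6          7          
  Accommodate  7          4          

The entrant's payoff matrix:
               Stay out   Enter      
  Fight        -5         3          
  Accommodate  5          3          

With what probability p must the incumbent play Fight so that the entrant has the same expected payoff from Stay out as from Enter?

Set the entrant's expected payoff from Stay out equal to that from Enter:
  the entrant's payoff from Stay out: p·(-5) + (1−p)·5 = -10p + 5
  the entrant's payoff from Enter: p·3 + (1−p)·3 = 3
  -10p + 5 = 3  ⇒  -10p = -2  ⇒  p = 1/5.

p = 1/5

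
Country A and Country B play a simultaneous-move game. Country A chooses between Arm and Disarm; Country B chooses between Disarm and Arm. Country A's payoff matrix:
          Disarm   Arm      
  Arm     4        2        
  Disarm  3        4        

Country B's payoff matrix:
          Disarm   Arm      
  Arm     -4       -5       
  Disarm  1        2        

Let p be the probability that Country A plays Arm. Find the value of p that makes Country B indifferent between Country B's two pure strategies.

Country A's mix must leave Country B indifferent between Disarm and Arm.
  Country B's payoff from Disarm: p·(-4) + (1−p)·1 = -5p + 1
  Country B's payoff from Arm: p·(-5) + (1−p)·2 = -7p + 2
  -5p + 1 = -7p + 2  ⇒  2p = 1  ⇒  p = 1/2.

p = 1/2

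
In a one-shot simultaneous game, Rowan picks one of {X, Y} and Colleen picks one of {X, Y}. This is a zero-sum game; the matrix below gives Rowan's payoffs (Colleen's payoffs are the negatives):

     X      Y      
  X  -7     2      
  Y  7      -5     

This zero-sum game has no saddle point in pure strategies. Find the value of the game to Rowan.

In a mixed equilibrium Rowan is indifferent between X and Y; this condition fixes q.
  Rowan's payoff from X: q·(-7) + (1−q)·2 = -9q + 2
  Rowan's payoff from Y: q·7 + (1−q)·(-5) = 12q - 5
  -9q + 2 = 12q - 5  ⇒  -21q = -7  ⇒  q = 1/3.
The value is Rowan's expected payoff against this mix (using X): (1/3)·(-7) + (2/3)·2 = -1.

v = -1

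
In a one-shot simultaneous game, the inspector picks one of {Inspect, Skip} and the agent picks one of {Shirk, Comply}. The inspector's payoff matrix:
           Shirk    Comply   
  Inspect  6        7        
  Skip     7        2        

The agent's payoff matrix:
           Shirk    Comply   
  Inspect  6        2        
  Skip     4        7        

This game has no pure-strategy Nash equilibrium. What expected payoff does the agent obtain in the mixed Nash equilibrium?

34/7

In a mixed equilibrium the agent is indifferent between Shirk and Comply; this condition fixes p.
  the agent's payoff to Shirk: p·6 + (1−p)·4 = 2p + 4
  the agent's payoff to Comply: p·2 + (1−p)·7 = -5p + 7
  2p + 4 = -5p + 7  ⇒  7p = 3  ⇒  p = 3/7.
At equilibrium the agent is indifferent across columns, so the agent's payoff equals the payoff from Shirk: (3/7)·6 + (4/7)·4 = 34/7.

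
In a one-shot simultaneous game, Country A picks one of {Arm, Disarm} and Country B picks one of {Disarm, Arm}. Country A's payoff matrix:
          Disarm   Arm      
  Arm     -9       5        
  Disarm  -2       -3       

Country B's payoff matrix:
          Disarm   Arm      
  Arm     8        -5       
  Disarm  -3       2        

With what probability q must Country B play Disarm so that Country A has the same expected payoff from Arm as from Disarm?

Country A's indifference between Arm and Disarm determines Country B's mixing probability q:
  Country A's expected payoff from Arm: q·(-9) + (1−q)·5 = -14q + 5
  Country A's expected payoff from Disarm: q·(-2) + (1−q)·(-3) = q - 3
  -14q + 5 = q - 3  ⇒  -15q = -8  ⇒  q = 8/15.

q = 8/15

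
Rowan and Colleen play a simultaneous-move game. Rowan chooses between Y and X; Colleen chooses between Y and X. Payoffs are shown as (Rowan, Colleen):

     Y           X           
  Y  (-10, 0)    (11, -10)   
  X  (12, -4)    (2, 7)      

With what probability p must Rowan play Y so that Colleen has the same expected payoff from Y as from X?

Colleen's indifference between Y and X determines Rowan's mixing probability p:
  Colleen's payoff to Y: p·0 + (1−p)·(-4) = 4p - 4
  Colleen's payoff to X: p·(-10) + (1−p)·7 = -17p + 7
  4p - 4 = -17p + 7  ⇒  21p = 11  ⇒  p = 11/21.

p = 11/21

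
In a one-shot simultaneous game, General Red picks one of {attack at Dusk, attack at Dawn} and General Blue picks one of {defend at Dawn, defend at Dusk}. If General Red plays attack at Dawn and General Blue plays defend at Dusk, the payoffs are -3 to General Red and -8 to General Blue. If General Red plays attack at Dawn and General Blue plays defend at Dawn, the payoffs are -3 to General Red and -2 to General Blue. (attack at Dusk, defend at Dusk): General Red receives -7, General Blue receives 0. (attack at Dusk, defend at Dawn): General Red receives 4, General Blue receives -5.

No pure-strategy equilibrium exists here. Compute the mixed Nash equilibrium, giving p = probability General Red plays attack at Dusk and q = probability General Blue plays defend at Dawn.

In a mixed equilibrium General Blue is indifferent between defend at Dawn and defend at Dusk; this condition fixes p.
  General Blue's payoff to defend at Dawn: p·(-5) + (1−p)·(-2) = -3p - 2
  General Blue's payoff to defend at Dusk: p·0 + (1−p)·(-8) = 8p - 8
  -3p - 2 = 8p - 8  ⇒  -11p = -6  ⇒  p = 6/11.
General Red's indifference between attack at Dusk and attack at Dawn determines General Blue's mixing probability q:
  General Red's payoff to attack at Dusk: q·4 + (1−q)·(-7) = 11q - 7
  General Red's payoff to attack at Dawn: q·(-3) + (1−q)·(-3) = -3
  11q - 7 = -3  ⇒  11q = 4  ⇒  q = 4/11.

p = 6/11, q = 4/11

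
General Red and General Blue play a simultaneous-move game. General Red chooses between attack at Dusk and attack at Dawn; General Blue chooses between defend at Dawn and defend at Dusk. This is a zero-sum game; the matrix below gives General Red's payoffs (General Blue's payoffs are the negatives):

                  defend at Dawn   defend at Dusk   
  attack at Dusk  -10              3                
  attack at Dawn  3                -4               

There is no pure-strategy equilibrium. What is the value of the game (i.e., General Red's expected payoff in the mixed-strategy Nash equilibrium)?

v = -31/20

General Red's indifference between attack at Dusk and attack at Dawn determines General Blue's mixing probability q:
  General Red's expected payoff from attack at Dusk: q·(-10) + (1−q)·3 = -13q + 3
  General Red's expected payoff from attack at Dawn: q·3 + (1−q)·(-4) = 7q - 4
  -13q + 3 = 7q - 4  ⇒  -20q = -7  ⇒  q = 7/20.
The value is General Red's expected payoff against this mix (using attack at Dusk): (7/20)·(-10) + (13/20)·3 = -31/20.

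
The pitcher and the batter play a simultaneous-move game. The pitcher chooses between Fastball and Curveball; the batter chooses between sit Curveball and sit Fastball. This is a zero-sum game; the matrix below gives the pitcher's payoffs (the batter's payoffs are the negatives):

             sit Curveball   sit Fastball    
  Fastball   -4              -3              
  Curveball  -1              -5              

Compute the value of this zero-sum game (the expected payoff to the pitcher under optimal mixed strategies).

Set the pitcher's expected payoff from Fastball equal to that from Curveball:
  the pitcher's payoff from Fastball: q·(-4) + (1−q)·(-3) = -q - 3
  the pitcher's payoff from Curveball: q·(-1) + (1−q)·(-5) = 4q - 5
  -q - 3 = 4q - 5  ⇒  -5q = -2  ⇒  q = 2/5.
The value is the pitcher's expected payoff against this mix (using Fastball): (2/5)·(-4) + (3/5)·(-3) = -17/5.

v = -17/5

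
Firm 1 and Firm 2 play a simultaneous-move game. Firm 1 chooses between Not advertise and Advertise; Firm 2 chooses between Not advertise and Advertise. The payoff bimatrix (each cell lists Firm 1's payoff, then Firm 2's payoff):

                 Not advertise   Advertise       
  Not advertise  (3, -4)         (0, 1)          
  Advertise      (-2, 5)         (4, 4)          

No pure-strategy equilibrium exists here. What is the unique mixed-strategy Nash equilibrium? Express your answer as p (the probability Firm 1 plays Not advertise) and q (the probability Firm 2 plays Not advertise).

Firm 1's mix must leave Firm 2 indifferent between Not advertise and Advertise.
  Firm 2's payoff to Not advertise: p·(-4) + (1−p)·5 = -9p + 5
  Firm 2's payoff to Advertise: p·1 + (1−p)·4 = -3p + 4
  -9p + 5 = -3p + 4  ⇒  -6p = -1  ⇒  p = 1/6.
Firm 2's mix must leave Firm 1 indifferent between Not advertise and Advertise.
  Firm 1's payoff from Not advertise: q·3 + (1−q)·0 = 3q
  Firm 1's payoff from Advertise: q·(-2) + (1−q)·4 = -6q + 4
  3q = -6q + 4  ⇒  9q = 4  ⇒  q = 4/9.

p = 1/6, q = 4/9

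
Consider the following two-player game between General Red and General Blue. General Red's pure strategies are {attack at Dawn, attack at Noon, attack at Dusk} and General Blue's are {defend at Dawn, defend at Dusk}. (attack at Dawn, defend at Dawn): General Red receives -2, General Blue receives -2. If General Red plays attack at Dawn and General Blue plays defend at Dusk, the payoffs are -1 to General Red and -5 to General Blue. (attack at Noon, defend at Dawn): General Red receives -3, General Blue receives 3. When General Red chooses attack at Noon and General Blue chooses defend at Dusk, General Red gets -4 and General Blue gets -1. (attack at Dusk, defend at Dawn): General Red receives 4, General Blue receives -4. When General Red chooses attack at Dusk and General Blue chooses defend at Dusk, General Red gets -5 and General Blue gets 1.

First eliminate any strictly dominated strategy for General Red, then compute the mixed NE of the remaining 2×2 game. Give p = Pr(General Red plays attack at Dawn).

General Red's strategy attack at Noon is strictly dominated by attack at Dawn: -2 > -3 and -1 > -4. Eliminate attack at Noon.
For General Blue to be willing to mix, General Blue must be indifferent between defend at Dawn and defend at Dusk, which pins down General Red's mix.
  General Blue's payoff to defend at Dawn: p·(-2) + (1−p)·(-4) = 2p - 4
  General Blue's payoff to defend at Dusk: p·(-5) + (1−p)·1 = -6p + 1
  2p - 4 = -6p + 1  ⇒  8p = 5  ⇒  p = 5/8.

p = 5/8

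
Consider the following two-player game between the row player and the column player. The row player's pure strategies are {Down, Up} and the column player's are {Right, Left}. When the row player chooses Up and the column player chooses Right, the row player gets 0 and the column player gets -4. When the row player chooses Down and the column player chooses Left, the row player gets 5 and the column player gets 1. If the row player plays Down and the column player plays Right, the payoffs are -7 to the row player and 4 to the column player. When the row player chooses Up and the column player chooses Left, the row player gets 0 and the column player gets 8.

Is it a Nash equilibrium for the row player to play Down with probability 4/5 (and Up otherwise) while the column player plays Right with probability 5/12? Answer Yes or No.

Yes

Check the column player's indifference given the row player's mix p = 4/5:
  payoff from Right = 12/5; payoff from Left = 12/5 — equal.
Check the row player's indifference given the column player's mix q = 5/12:
  payoff from Down = 0; payoff from Up = 0 — equal.
Both players are indifferent, so neither can profitably deviate.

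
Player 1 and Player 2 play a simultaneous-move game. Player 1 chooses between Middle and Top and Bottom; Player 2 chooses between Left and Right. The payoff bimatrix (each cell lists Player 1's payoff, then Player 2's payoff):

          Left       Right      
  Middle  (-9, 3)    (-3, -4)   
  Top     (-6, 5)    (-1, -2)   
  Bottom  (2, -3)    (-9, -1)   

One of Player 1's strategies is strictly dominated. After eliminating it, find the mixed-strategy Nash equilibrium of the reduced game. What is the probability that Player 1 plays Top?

p = 2/9

Player 1's strategy Middle is strictly dominated by Top: -6 > -9 and -1 > -3. Eliminate Middle.
For Player 2 to be willing to mix, Player 2 must be indifferent between Left and Right, which pins down Player 1's mix.
  Player 2's expected payoff from Left: p·5 + (1−p)·(-3) = 8p - 3
  Player 2's expected payoff from Right: p·(-2) + (1−p)·(-1) = -p - 1
  8p - 3 = -p - 1  ⇒  9p = 2  ⇒  p = 2/9.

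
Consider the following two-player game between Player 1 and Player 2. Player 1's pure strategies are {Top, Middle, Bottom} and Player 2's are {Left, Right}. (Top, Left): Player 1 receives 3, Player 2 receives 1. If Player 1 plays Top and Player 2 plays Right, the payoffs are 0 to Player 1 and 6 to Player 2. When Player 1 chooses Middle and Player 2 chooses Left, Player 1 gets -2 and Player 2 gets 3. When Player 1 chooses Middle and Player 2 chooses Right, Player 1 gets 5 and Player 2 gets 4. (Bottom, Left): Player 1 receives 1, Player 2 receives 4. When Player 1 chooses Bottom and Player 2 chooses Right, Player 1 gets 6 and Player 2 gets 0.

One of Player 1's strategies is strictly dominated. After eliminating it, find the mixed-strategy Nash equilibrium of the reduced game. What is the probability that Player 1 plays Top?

Player 1's strategy Middle is strictly dominated by Bottom: 1 > -2 and 6 > 5. Eliminate Middle.
In a mixed equilibrium Player 2 is indifferent between Left and Right; this condition fixes p.
  Player 2's payoff to Left: p·1 + (1−p)·4 = -3p + 4
  Player 2's payoff to Right: p·6 + (1−p)·0 = 6p
  -3p + 4 = 6p  ⇒  -9p = -4  ⇒  p = 4/9.

p = 4/9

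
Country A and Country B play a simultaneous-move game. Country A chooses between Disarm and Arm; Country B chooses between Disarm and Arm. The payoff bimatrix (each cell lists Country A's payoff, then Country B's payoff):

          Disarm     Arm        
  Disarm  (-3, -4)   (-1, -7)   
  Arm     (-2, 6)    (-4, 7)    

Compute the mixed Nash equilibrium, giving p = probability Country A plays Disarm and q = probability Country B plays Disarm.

p = 1/4, q = 3/4

Country B's indifference between Disarm and Arm determines Country A's mixing probability p:
  Country B's expected payoff from Disarm: p·(-4) + (1−p)·6 = -10p + 6
  Country B's expected payoff from Arm: p·(-7) + (1−p)·7 = -14p + 7
  -10p + 6 = -14p + 7  ⇒  4p = 1  ⇒  p = 1/4.
In a mixed equilibrium Country A is indifferent between Disarm and Arm; this condition fixes q.
  Country A's expected payoff from Disarm: q·(-3) + (1−q)·(-1) = -2q - 1
  Country A's expected payoff from Arm: q·(-2) + (1−q)·(-4) = 2q - 4
  -2q - 1 = 2q - 4  ⇒  -4q = -3  ⇒  q = 3/4.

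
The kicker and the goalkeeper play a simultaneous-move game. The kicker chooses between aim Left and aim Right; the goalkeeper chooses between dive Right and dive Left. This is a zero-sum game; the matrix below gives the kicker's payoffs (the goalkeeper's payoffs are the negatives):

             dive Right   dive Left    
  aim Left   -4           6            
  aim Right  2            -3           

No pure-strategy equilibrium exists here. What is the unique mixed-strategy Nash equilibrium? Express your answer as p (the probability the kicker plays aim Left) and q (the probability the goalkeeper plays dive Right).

Set the goalkeeper's expected payoff from dive Right equal to that from dive Left:
  the goalkeeper's payoff from dive Right: p·4 + (1−p)·(-2) = 6p - 2
  the goalkeeper's payoff from dive Left: p·(-6) + (1−p)·3 = -9p + 3
  6p - 2 = -9p + 3  ⇒  15p = 5  ⇒  p = 1/3.
The kicker's indifference between aim Left and aim Right determines the goalkeeper's mixing probability q:
  the kicker's expected payoff from aim Left: q·(-4) + (1−q)·6 = -10q + 6
  the kicker's expected payoff from aim Right: q·2 + (1−q)·(-3) = 5q - 3
  -10q + 6 = 5q - 3  ⇒  -15q = -9  ⇒  q = 3/5.

p = 1/3, q = 3/5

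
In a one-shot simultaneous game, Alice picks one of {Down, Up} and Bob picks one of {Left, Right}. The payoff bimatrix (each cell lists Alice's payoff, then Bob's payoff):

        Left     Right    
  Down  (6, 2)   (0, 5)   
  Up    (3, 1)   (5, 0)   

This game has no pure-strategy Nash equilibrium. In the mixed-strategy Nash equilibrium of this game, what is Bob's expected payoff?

5/4

Bob's indifference between Left and Right determines Alice's mixing probability p:
  Bob's expected payoff from Left: p·2 + (1−p)·1 = p + 1
  Bob's expected payoff from Right: p·5 + (1−p)·0 = 5p
  p + 1 = 5p  ⇒  -4p = -1  ⇒  p = 1/4.
At equilibrium Bob is indifferent across columns, so Bob's payoff equals the payoff from Left: (1/4)·2 + (3/4)·1 = 5/4.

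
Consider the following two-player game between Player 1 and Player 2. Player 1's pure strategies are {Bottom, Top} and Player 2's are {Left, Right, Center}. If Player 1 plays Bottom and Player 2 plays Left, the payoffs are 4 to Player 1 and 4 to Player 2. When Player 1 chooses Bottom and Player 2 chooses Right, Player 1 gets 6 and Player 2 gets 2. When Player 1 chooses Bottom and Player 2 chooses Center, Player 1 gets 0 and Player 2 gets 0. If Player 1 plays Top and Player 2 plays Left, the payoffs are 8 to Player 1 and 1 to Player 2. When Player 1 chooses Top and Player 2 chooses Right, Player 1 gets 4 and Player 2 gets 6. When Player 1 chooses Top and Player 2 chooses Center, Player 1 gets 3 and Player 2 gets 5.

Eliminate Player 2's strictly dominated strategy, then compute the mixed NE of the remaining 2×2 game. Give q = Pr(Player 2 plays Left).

Player 2's strategy Center is strictly dominated by Right: 2 > 0 and 6 > 5. Eliminate Center.
For Player 1 to be willing to mix, Player 1 must be indifferent between Bottom and Top, which pins down Player 2's mix.
  Player 1's payoff to Bottom: q·4 + (1−q)·6 = -2q + 6
  Player 1's payoff to Top: q·8 + (1−q)·4 = 4q + 4
  -2q + 6 = 4q + 4  ⇒  -6q = -2  ⇒  q = 1/3.

q = 1/3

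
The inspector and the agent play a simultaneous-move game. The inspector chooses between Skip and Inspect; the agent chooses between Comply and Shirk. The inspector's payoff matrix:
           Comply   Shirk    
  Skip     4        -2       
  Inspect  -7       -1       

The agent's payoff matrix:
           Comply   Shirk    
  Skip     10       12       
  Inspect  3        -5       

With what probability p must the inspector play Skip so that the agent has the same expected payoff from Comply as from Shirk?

p = 4/5

For the agent to be willing to mix, the agent must be indifferent between Comply and Shirk, which pins down the inspector's mix.
  the agent's payoff to Comply: p·10 + (1−p)·3 = 7p + 3
  the agent's payoff to Shirk: p·12 + (1−p)·(-5) = 17p - 5
  7p + 3 = 17p - 5  ⇒  -10p = -8  ⇒  p = 4/5.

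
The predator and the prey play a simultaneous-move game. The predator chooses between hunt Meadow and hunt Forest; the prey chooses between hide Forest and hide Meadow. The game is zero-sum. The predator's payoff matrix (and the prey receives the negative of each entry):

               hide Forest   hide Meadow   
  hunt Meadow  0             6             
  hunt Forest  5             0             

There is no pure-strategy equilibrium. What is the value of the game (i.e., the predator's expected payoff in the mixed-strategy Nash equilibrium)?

v = 30/11

In a mixed equilibrium the predator is indifferent between hunt Meadow and hunt Forest; this condition fixes q.
  the predator's expected payoff from hunt Meadow: q·0 + (1−q)·6 = -6q + 6
  the predator's expected payoff from hunt Forest: q·5 + (1−q)·0 = 5q
  -6q + 6 = 5q  ⇒  -11q = -6  ⇒  q = 6/11.
The value is the predator's expected payoff against this mix (using hunt Meadow): (6/11)·0 + (5/11)·6 = 30/11.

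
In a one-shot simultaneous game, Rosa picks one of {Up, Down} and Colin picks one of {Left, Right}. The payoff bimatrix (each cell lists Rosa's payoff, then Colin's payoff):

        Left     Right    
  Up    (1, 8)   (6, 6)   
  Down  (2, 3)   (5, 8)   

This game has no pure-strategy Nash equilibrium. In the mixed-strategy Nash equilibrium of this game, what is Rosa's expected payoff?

In a mixed equilibrium Rosa is indifferent between Up and Down; this condition fixes q.
  Rosa's payoff from Up: q·1 + (1−q)·6 = -5q + 6
  Rosa's payoff from Down: q·2 + (1−q)·5 = -3q + 5
  -5q + 6 = -3q + 5  ⇒  -2q = -1  ⇒  q = 1/2.
At equilibrium Rosa is indifferent across rows, so Rosa's payoff equals the payoff from Up: (1/2)·1 + (1/2)·6 = 7/2.

7/2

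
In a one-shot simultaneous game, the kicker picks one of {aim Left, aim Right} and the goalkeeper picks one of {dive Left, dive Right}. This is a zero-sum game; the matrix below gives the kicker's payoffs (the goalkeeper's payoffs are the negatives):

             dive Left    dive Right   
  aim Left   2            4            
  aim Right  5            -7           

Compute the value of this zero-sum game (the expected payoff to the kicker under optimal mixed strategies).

The kicker's indifference between aim Left and aim Right determines the goalkeeper's mixing probability q:
  the kicker's expected payoff from aim Left: q·2 + (1−q)·4 = -2q + 4
  the kicker's expected payoff from aim Right: q·5 + (1−q)·(-7) = 12q - 7
  -2q + 4 = 12q - 7  ⇒  -14q = -11  ⇒  q = 11/14.
The value is the kicker's expected payoff against this mix (using aim Left): (11/14)·2 + (3/14)·4 = 17/7.

v = 17/7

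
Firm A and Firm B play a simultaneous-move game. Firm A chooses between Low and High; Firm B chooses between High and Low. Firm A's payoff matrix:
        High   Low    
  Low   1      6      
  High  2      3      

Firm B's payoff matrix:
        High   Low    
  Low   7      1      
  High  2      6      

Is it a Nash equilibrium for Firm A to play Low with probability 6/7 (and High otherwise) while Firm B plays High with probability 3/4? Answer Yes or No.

Given Firm A's mix p = 6/7, Firm B's payoff from High is 44/7 but from Low is 12/7. Firm B strictly prefers High, so Firm B would not mix.
So the proposed profile is not a Nash equilibrium.

No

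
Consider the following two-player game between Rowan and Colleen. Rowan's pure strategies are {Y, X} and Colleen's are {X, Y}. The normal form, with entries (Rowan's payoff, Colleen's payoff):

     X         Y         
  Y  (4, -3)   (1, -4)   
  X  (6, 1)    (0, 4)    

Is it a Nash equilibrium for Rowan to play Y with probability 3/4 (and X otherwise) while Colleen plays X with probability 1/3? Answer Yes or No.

Yes

Check Colleen's indifference given Rowan's mix p = 3/4:
  payoff from X = -2; payoff from Y = -2 — equal.
Check Rowan's indifference given Colleen's mix q = 1/3:
  payoff from Y = 2; payoff from X = 2 — equal.
Both players are indifferent, so neither can profitably deviate.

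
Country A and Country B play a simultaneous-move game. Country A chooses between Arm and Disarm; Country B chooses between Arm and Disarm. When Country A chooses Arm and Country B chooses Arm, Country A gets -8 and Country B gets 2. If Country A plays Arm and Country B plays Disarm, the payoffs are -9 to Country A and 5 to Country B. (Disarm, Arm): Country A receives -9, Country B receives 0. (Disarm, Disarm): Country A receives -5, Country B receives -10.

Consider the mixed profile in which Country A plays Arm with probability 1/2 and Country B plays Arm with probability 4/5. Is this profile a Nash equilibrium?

Given Country A's mix p = 1/2, Country B's payoff from Arm is 1 but from Disarm is -5/2. Country B strictly prefers Arm, so Country B would not mix.
So the proposed profile is not a Nash equilibrium.

No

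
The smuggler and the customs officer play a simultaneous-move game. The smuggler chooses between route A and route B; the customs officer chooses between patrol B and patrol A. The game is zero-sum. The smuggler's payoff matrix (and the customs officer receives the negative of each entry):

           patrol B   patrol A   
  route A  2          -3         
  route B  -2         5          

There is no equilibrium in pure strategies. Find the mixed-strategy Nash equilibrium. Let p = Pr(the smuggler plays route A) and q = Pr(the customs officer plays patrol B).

p = 7/12, q = 2/3

For the customs officer to be willing to mix, the customs officer must be indifferent between patrol B and patrol A, which pins down the smuggler's mix.
  the customs officer's payoff to patrol B: p·(-2) + (1−p)·2 = -4p + 2
  the customs officer's payoff to patrol A: p·3 + (1−p)·(-5) = 8p - 5
  -4p + 2 = 8p - 5  ⇒  -12p = -7  ⇒  p = 7/12.
The smuggler's indifference between route A and route B determines the customs officer's mixing probability q:
  the smuggler's payoff from route A: q·2 + (1−q)·(-3) = 5q - 3
  the smuggler's payoff from route B: q·(-2) + (1−q)·5 = -7q + 5
  5q - 3 = -7q + 5  ⇒  12q = 8  ⇒  q = 2/3.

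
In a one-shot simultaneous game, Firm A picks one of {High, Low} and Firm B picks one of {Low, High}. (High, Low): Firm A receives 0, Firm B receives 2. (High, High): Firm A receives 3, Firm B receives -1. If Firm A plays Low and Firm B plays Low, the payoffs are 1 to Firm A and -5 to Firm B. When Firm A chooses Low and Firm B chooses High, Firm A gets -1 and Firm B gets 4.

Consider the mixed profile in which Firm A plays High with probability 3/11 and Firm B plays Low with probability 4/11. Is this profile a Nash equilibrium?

No

Given Firm A's mix p = 3/11, Firm B's payoff from Low is -34/11 but from High is 29/11. Firm B strictly prefers High, so Firm B would not mix.
So the proposed profile is not a Nash equilibrium.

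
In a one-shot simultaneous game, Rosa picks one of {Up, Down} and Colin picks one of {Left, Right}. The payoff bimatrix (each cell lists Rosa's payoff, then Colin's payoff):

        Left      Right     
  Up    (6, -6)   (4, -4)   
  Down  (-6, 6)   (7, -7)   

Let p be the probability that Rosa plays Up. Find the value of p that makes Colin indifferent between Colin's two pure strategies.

Rosa's mix must leave Colin indifferent between Left and Right.
  Colin's expected payoff from Left: p·(-6) + (1−p)·6 = -12p + 6
  Colin's expected payoff from Right: p·(-4) + (1−p)·(-7) = 3p - 7
  -12p + 6 = 3p - 7  ⇒  -15p = -13  ⇒  p = 13/15.

p = 13/15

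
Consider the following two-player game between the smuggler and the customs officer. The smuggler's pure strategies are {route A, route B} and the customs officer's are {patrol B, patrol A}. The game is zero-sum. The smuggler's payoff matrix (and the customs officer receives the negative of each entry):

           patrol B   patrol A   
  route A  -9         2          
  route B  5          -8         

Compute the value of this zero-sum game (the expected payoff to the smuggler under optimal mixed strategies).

v = -31/12

Set the smuggler's expected payoff from route A equal to that from route B:
  the smuggler's expected payoff from route A: q·(-9) + (1−q)·2 = -11q + 2
  the smuggler's expected payoff from route B: q·5 + (1−q)·(-8) = 13q - 8
  -11q + 2 = 13q - 8  ⇒  -24q = -10  ⇒  q = 5/12.
The value is the smuggler's expected payoff against this mix (using route A): (5/12)·(-9) + (7/12)·2 = -31/12.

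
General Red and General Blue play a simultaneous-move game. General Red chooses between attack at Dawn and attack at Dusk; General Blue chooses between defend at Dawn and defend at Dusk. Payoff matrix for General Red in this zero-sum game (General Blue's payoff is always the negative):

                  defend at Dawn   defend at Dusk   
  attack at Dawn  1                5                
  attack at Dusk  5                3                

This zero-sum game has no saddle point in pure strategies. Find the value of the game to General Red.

General Blue's mix must leave General Red indifferent between attack at Dawn and attack at Dusk.
  General Red's payoff from attack at Dawn: q·1 + (1−q)·5 = -4q + 5
  General Red's payoff from attack at Dusk: q·5 + (1−q)·3 = 2q + 3
  -4q + 5 = 2q + 3  ⇒  -6q = -2  ⇒  q = 1/3.
The value is General Red's expected payoff against this mix (using attack at Dawn): (1/3)·1 + (2/3)·5 = 11/3.

v = 11/3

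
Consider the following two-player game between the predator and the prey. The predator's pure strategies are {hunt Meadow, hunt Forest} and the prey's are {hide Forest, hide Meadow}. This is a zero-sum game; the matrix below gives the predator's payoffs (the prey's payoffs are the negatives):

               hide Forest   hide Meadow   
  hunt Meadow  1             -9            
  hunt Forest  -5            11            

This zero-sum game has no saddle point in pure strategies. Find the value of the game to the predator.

v = -17/13

The predator's indifference between hunt Meadow and hunt Forest determines the prey's mixing probability q:
  the predator's payoff to hunt Meadow: q·1 + (1−q)·(-9) = 10q - 9
  the predator's payoff to hunt Forest: q·(-5) + (1−q)·11 = -16q + 11
  10q - 9 = -16q + 11  ⇒  26q = 20  ⇒  q = 10/13.
The value is the predator's expected payoff against this mix (using hunt Meadow): (10/13)·1 + (3/13)·(-9) = -17/13.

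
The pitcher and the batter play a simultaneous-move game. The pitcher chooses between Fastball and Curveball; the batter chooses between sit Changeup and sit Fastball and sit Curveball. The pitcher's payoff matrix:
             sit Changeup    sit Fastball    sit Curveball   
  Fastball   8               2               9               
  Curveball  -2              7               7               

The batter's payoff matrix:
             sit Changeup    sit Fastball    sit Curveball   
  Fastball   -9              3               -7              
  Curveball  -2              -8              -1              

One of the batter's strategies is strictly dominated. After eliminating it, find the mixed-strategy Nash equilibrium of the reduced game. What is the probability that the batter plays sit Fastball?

q = 2/7

The batter's strategy sit Changeup is strictly dominated by sit Curveball: -7 > -9 and -1 > -2. Eliminate sit Changeup.
The pitcher's indifference between Fastball and Curveball determines the batter's mixing probability q:
  the pitcher's expected payoff from Fastball: q·2 + (1−q)·9 = -7q + 9
  the pitcher's expected payoff from Curveball: q·7 + (1−q)·7 = 7
  -7q + 9 = 7  ⇒  -7q = -2  ⇒  q = 2/7.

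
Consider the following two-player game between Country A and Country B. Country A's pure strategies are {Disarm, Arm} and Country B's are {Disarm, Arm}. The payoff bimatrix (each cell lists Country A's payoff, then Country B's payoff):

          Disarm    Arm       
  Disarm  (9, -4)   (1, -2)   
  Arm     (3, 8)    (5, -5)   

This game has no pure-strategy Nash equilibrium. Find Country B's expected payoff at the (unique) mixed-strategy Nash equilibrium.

-12/5

In a mixed equilibrium Country B is indifferent between Disarm and Arm; this condition fixes p.
  Country B's expected payoff from Disarm: p·(-4) + (1−p)·8 = -12p + 8
  Country B's expected payoff from Arm: p·(-2) + (1−p)·(-5) = 3p - 5
  -12p + 8 = 3p - 5  ⇒  -15p = -13  ⇒  p = 13/15.
At equilibrium Country B is indifferent across columns, so Country B's payoff equals the payoff from Disarm: (13/15)·(-4) + (2/15)·8 = -12/5.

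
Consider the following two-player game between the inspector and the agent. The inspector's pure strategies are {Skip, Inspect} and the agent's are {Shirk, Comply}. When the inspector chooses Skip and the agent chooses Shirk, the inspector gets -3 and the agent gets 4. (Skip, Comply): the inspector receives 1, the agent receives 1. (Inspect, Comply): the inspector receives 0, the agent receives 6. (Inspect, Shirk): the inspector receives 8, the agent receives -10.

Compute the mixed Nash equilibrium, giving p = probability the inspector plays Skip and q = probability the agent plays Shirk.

p = 16/19, q = 1/12

In a mixed equilibrium the agent is indifferent between Shirk and Comply; this condition fixes p.
  the agent's payoff from Shirk: p·4 + (1−p)·(-10) = 14p - 10
  the agent's payoff from Comply: p·1 + (1−p)·6 = -5p + 6
  14p - 10 = -5p + 6  ⇒  19p = 16  ⇒  p = 16/19.
The inspector's indifference between Skip and Inspect determines the agent's mixing probability q:
  the inspector's expected payoff from Skip: q·(-3) + (1−q)·1 = -4q + 1
  the inspector's expected payoff from Inspect: q·8 + (1−q)·0 = 8q
  -4q + 1 = 8q  ⇒  -12q = -1  ⇒  q = 1/12.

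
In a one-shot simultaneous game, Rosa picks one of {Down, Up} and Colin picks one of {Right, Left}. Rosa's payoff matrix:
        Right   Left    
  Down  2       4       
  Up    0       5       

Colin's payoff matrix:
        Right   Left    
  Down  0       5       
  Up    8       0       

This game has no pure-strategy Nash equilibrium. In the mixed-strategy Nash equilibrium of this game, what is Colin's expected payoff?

Colin's indifference between Right and Left determines Rosa's mixing probability p:
  Colin's payoff to Right: p·0 + (1−p)·8 = -8p + 8
  Colin's payoff to Left: p·5 + (1−p)·0 = 5p
  -8p + 8 = 5p  ⇒  -13p = -8  ⇒  p = 8/13.
At equilibrium Colin is indifferent across columns, so Colin's payoff equals the payoff from Right: (8/13)·0 + (5/13)·8 = 40/13.

40/13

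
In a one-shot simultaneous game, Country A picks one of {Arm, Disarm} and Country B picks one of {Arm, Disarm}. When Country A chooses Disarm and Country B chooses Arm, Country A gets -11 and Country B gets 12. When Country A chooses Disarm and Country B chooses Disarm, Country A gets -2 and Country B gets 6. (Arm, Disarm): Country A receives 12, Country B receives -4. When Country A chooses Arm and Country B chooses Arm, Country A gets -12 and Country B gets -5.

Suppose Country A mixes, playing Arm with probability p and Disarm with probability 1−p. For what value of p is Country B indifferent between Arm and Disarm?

p = 6/7

Set Country B's expected payoff from Arm equal to that from Disarm:
  Country B's expected payoff from Arm: p·(-5) + (1−p)·12 = -17p + 12
  Country B's expected payoff from Disarm: p·(-4) + (1−p)·6 = -10p + 6
  -17p + 12 = -10p + 6  ⇒  -7p = -6  ⇒  p = 6/7.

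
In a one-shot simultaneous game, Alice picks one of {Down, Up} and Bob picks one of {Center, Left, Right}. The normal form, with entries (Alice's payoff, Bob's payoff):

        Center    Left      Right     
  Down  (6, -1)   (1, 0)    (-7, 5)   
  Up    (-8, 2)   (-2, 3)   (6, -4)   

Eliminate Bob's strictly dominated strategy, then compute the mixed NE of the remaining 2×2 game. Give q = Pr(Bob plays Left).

q = 13/16

Bob's strategy Center is strictly dominated by Left: 0 > -1 and 3 > 2. Eliminate Center.
In a mixed equilibrium Alice is indifferent between Down and Up; this condition fixes q.
  Alice's payoff from Down: q·1 + (1−q)·(-7) = 8q - 7
  Alice's payoff from Up: q·(-2) + (1−q)·6 = -8q + 6
  8q - 7 = -8q + 6  ⇒  16q = 13  ⇒  q = 13/16.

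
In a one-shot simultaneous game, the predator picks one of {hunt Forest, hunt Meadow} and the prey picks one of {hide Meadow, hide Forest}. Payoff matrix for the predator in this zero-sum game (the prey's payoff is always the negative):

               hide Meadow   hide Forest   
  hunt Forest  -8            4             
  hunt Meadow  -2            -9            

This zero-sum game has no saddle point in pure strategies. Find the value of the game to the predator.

In a mixed equilibrium the predator is indifferent between hunt Forest and hunt Meadow; this condition fixes q.
  the predator's expected payoff from hunt Forest: q·(-8) + (1−q)·4 = -12q + 4
  the predator's expected payoff from hunt Meadow: q·(-2) + (1−q)·(-9) = 7q - 9
  -12q + 4 = 7q - 9  ⇒  -19q = -13  ⇒  q = 13/19.
The value is the predator's expected payoff against this mix (using hunt Forest): (13/19)·(-8) + (6/19)·4 = -80/19.

v = -80/19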